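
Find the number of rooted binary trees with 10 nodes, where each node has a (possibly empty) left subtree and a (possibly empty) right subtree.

Rooted binary trees with 10 nodes (each child slot possibly empty) number C_10.
C_10 = C_9 · 2(2·9+1)/(9+2) = 4862 · 38/11 = 16796.

16796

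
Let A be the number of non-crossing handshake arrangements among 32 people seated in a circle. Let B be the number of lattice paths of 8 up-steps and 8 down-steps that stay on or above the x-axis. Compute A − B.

With 32 = 2·16 people, non-crossing handshake pairings are non-crossing perfect matchings on a circle, counted by C_16. So A = C_16 = 35357670.
A Dyck path with 8 up-steps and 8 down-steps has semilength 8, so there are C_8 of them. So B = C_8 = 1430.
A − B = 35357670 − 1430 = 35356240.

35356240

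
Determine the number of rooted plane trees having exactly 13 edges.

Rooted ordered trees with n edges are counted by C_n; here n = 13.
C_13 = C(26,13)/14 = 10400600/14 = 742900.

742900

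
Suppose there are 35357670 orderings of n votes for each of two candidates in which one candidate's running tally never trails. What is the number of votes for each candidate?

16

Such ballot sequences with n votes each are counted by C_n, and C_16 = 35357670.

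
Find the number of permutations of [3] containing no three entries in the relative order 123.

For any fixed pattern of length 3, the pattern-avoiding permutations of [3] number C_3.
C_3 = 5.

5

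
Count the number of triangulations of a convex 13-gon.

58786

A convex 13-gon is triangulated into 11 triangles, and the number of such triangulations is the Catalan number C_{13−2} = C_11.
C_11 = C(22,11)/12 = 705432/12 = 58786.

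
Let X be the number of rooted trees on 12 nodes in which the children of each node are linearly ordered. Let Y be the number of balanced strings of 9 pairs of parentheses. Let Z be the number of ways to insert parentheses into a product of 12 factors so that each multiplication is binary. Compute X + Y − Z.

Rooted ordered (plane) trees on m nodes have m−1 edges and are counted by C_{m−1}; m = 12 gives C_11. So X = C_11 = 58786.
A balanced arrangement of 9 bracket pairs is a Dyck word of semilength 9, so the count is C_9. So Y = C_9 = 4862.
Ways to associate a product of 12 factors correspond to binary trees on 12 leaves, so the count is C_11. So Z = C_11 = 58786.
X + Y − Z = 58786 + 4862 − 58786 = 4862.

4862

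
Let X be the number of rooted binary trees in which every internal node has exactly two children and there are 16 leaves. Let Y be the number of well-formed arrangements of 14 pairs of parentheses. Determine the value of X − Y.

7020405

A full binary tree with L leaves has L−1 internal nodes and is counted by C_{L−1}; L = 16 gives C_15. So X = C_15 = 9694845.
A balanced arrangement of 14 bracket pairs is a Dyck word of semilength 14, so the count is C_14. So Y = C_14 = 2674440.
X − Y = 9694845 − 2674440 = 7020405.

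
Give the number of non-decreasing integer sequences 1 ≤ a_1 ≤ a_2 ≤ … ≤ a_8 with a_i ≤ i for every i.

Weakly increasing sequences with a_i ≤ i biject with Dyck paths of semilength 8, so there are C_8.
C_8 = C_7 · 2(2·7+1)/(7+2) = 429 · 30/9 = 1430.

1430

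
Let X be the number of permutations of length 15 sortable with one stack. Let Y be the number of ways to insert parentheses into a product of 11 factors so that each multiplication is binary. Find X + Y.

9711641

By Knuth's characterisation, the stack-sortable permutations of length 15 are the 231-avoiders, numbering C_15. So X = C_15 = 9694845.
Parenthesizations of m factors correspond to full binary trees with m leaves, counted by C_{m−1}; m = 11 gives C_10. So Y = C_10 = 16796.
X + Y = 9694845 + 16796 = 9711641.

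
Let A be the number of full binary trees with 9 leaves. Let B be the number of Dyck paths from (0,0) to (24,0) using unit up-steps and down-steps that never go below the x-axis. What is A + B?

209442

Full binary trees with 9 leaves have 9−1 = 8 internal nodes, so there are C_8 of them. So A = C_8 = 1430.
Paths of 12 up- and 12 down-steps that never dip below the axis are Dyck paths; their count is C_12. So B = C_12 = 208012.
A + B = 1430 + 208012 = 209442.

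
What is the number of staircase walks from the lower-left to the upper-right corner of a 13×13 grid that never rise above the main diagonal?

742900

Monotone paths in an n×n grid that stay weakly below the diagonal are counted by C_n; here n = 13.
C_13 = C(26,13)/14 = 10400600/14 = 742900.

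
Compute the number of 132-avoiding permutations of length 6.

132

Permutations of [n] avoiding any single length-3 pattern are counted by C_n; here n = 6.
C_6 = C(12,6)/7 = 924/7 = 132.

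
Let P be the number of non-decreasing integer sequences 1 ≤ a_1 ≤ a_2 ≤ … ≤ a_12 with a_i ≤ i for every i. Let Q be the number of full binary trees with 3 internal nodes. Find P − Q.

208007

Such sub-staircase sequences of length n are counted by C_n; here n = 12. So P = C_12 = 208012.
Full binary trees with n internal nodes are counted by C_n; here n = 3. So Q = C_3 = 5.
P − Q = 208012 − 5 = 208007.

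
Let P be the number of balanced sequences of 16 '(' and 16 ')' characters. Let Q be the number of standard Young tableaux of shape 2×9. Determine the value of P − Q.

Balanced strings of n pairs of brackets are counted by C_n; here n = 16. So P = C_16 = 35357670.
Standard Young tableaux of shape 2×n are counted by C_n; here n = 9. So Q = C_9 = 4862.
P − Q = 35357670 − 4862 = 35352808.

35352808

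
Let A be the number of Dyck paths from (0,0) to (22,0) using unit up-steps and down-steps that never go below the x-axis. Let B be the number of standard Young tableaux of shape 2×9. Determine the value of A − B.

Paths of 11 up- and 11 down-steps that never dip below the axis are Dyck paths; their count is C_11. So A = C_11 = 58786.
Standard Young tableaux of shape 2×n are counted by C_n; here n = 9. So B = C_9 = 4862.
A − B = 58786 − 4862 = 53924.

53924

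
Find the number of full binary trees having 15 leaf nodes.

Full binary trees with 15 leaves have 15−1 = 14 internal nodes, so there are C_14 of them.
C_14 = C_13 · 2(2·13+1)/(13+2) = 742900 · 54/15 = 2674440.

2674440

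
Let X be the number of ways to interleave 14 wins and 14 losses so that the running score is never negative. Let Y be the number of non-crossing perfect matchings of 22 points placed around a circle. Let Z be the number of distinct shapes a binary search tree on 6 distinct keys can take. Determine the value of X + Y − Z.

Ballot sequences with n votes each where one side never trails are Dyck words, counted by C_n; here n = 14. So X = C_14 = 2674440.
Pairing 22 circle points by 11 non-crossing chords gives C_11 matchings. So Y = C_11 = 58786.
There are C_n binary search tree shapes on n keys; with n = 6 that is C_6. So Z = C_6 = 132.
X + Y − Z = 2674440 + 58786 − 132 = 2733094.

2733094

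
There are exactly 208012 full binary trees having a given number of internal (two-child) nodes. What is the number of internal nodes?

Full binary trees with n internal nodes are counted by C_n. The Catalan number equal to 208012 is C_12.

12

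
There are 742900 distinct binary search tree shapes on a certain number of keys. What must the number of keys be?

Binary search tree shapes on n keys are counted by C_n, and C_13 = 742900.

13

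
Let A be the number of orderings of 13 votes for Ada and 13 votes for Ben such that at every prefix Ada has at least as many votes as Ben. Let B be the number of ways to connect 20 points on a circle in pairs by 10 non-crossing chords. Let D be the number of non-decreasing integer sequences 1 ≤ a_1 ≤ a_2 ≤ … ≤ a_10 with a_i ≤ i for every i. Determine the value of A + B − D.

Ballot sequences with n votes each where one side never trails are Dyck words, counted by C_n; here n = 13. So A = C_13 = 742900.
Non-crossing perfect matchings of 2n points on a circle are counted by C_n; with 20 points, n = 10. So B = C_10 = 16796.
Weakly increasing sequences with a_i ≤ i biject with Dyck paths of semilength 10, so there are C_10. So D = C_10 = 16796.
A + B − D = 742900 + 16796 − 16796 = 742900.

742900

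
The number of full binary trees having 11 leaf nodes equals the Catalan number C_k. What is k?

10

Full binary trees with 11 leaves have 11−1 = 10 internal nodes, so there are C_10 of them.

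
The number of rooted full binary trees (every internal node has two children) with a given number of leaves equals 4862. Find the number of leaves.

Full binary trees with L leaves are counted by C_{L−1}, and C_9 = 4862.
So the index is 9, and the number of leaves is 9 + 1 = 10.

10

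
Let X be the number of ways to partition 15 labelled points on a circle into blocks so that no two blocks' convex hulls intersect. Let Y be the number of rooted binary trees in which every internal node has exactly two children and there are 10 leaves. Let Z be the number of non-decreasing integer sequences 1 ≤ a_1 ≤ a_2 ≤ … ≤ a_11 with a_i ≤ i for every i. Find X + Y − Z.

9640921

Non-crossing partitions of an n-element set are counted by C_n; here n = 15. So X = C_15 = 9694845.
Full binary trees with 10 leaves have 10−1 = 9 internal nodes, so there are C_9 of them. So Y = C_9 = 4862.
Weakly increasing sequences with a_i ≤ i biject with Dyck paths of semilength 11, so there are C_11. So Z = C_11 = 58786.
X + Y − Z = 9694845 + 4862 − 58786 = 9640921.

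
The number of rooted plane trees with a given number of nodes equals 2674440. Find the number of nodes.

15

Rooted ordered trees on m nodes are counted by C_{m−1}. The Catalan number equal to 2674440 is C_14.
So the index is 14, and the number of nodes is 14 + 1 = 15.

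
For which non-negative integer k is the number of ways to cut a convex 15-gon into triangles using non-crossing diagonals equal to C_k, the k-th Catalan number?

13

The number of triangulations of a 15-gon is the Catalan number C_13 (index = sides − 2).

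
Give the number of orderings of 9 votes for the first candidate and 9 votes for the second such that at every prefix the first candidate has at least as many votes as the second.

4862

Reading a vote for the leader as '(' and for the other as ')' turns such a sequence into a balanced string of 9 pairs, so the count is C_9.
C_9 = C(18,9)/10 = 48620/10 = 4862.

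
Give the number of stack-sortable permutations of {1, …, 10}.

16796

Stack-sortable permutations are exactly the 231-avoiding ones, counted by C_n; here n = 10.
C_10 = 16796.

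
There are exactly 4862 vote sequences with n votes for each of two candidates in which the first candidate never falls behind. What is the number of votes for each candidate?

9

Such ballot sequences with n votes each are counted by C_n; 4862 = C_9.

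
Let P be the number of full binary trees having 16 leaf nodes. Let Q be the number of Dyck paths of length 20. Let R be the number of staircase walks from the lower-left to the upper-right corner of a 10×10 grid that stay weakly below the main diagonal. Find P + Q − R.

A full binary tree with L leaves has L−1 internal nodes and is counted by C_{L−1}; L = 16 gives C_15. So P = C_15 = 9694845.
Paths of 10 up- and 10 down-steps that never dip below the axis are Dyck paths; their count is C_10. So Q = C_10 = 16796.
Sub-diagonal monotone paths from (0,0) to (10,10) biject with Dyck paths of semilength 10, giving C_10. So R = C_10 = 16796.
P + Q − R = 9694845 + 16796 − 16796 = 9694845.

9694845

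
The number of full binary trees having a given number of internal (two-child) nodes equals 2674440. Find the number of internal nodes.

Full binary trees with n internal nodes are counted by C_n, and C_14 = 2674440.

14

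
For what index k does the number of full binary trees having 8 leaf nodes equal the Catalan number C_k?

7

A full binary tree with L leaves has L−1 internal nodes and is counted by C_{L−1}; L = 8 gives C_7.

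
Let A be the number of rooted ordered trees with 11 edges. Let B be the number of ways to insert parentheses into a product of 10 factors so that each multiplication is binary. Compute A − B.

A rooted plane tree with 11 edges has 12 nodes, and the count is C_11. So A = C_11 = 58786.
Parenthesizations of m factors correspond to full binary trees with m leaves, counted by C_{m−1}; m = 10 gives C_9. So B = C_9 = 4862.
A − B = 58786 − 4862 = 53924.

53924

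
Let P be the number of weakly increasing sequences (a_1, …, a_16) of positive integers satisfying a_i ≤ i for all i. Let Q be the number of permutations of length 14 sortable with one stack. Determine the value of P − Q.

32683230

Such sub-staircase sequences of length n are counted by C_n; here n = 16. So P = C_16 = 35357670.
Stack-sortable permutations are exactly the 231-avoiding ones, counted by C_n; here n = 14. So Q = C_14 = 2674440.
P − Q = 35357670 − 2674440 = 32683230.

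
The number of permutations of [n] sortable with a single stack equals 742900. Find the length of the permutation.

13

Stack-sortable permutations of [n] are counted by C_n. Since C_13 = 742900, the index is 13.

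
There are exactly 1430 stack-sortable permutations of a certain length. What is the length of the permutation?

Stack-sortable permutations of [n] are counted by C_n; 1430 = C_8.

8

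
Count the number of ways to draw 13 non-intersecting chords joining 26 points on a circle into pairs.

Non-crossing perfect matchings of 2n points on a circle are counted by C_n; with 26 points, n = 13.
C_13 = C_12 · 2(2·12+1)/(12+2) = 208012 · 50/14 = 742900.

742900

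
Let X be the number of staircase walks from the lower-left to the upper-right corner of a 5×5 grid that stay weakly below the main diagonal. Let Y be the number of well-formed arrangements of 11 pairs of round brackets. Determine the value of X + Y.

58828

Sub-diagonal monotone paths from (0,0) to (5,5) biject with Dyck paths of semilength 5, giving C_5. So X = C_5 = 42.
A balanced arrangement of 11 bracket pairs is a Dyck word of semilength 11, so the count is C_11. So Y = C_11 = 58786.
X + Y = 42 + 58786 = 58828.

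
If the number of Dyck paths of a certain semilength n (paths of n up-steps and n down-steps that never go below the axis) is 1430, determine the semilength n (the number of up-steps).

Dyck paths of semilength n are counted by C_n, and C_8 = 1430.

8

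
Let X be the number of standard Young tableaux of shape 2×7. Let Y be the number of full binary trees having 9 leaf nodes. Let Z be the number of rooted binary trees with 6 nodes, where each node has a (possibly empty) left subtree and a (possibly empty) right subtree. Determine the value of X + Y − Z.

1727

Standard Young tableaux of shape 2×n are counted by C_n; here n = 7. So X = C_7 = 429.
Full binary trees with 9 leaves have 9−1 = 8 internal nodes, so there are C_8 of them. So Y = C_8 = 1430.
Binary trees (left/right distinguished) on n nodes are counted by C_n; here n = 6. So Z = C_6 = 132.
X + Y − Z = 429 + 1430 − 132 = 1727.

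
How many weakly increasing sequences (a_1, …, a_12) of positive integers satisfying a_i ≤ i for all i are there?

Such sub-staircase sequences of length n are counted by C_n; here n = 12.
C_12 = C(24,12)/13 = 2704156/13 = 208012.

208012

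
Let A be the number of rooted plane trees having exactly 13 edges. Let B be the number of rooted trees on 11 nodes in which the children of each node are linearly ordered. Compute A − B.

726104

Rooted ordered trees with n edges are counted by C_n; here n = 13. So A = C_13 = 742900.
A rooted plane tree on 11 nodes has 10 edges, and such trees are counted by C_10. So B = C_10 = 16796.
A − B = 742900 − 16796 = 726104.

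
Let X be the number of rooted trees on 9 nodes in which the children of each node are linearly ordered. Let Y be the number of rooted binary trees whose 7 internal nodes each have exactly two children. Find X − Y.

Rooted ordered (plane) trees on m nodes have m−1 edges and are counted by C_{m−1}; m = 9 gives C_8. So X = C_8 = 1430.
The number of full binary trees on 7 internal nodes is the Catalan number C_7. So Y = C_7 = 429.
X − Y = 1430 − 429 = 1001.

1001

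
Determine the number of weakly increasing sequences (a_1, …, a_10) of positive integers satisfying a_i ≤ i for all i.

Weakly increasing sequences with a_i ≤ i biject with Dyck paths of semilength 10, so there are C_10.
C_10 = C_9 · 2(2·9+1)/(9+2) = 4862 · 38/11 = 16796.

16796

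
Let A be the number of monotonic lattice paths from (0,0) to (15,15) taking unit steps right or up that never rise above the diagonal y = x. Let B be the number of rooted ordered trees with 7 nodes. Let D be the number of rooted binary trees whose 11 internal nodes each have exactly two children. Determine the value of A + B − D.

Monotone paths in an n×n grid that stay weakly below the diagonal are counted by C_n; here n = 15. So A = C_15 = 9694845.
Rooted ordered (plane) trees on m nodes have m−1 edges and are counted by C_{m−1}; m = 7 gives C_6. So B = C_6 = 132.
Full binary trees with n internal nodes are counted by C_n; here n = 11. So D = C_11 = 58786.
A + B − D = 9694845 + 132 − 58786 = 9636191.

9636191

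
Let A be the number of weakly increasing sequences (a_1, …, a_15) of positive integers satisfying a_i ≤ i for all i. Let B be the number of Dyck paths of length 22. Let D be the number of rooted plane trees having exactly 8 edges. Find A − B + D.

9637489

Weakly increasing sequences with a_i ≤ i biject with Dyck paths of semilength 15, so there are C_15. So A = C_15 = 9694845.
A Dyck path with 11 up-steps and 11 down-steps has semilength 11, so there are C_11 of them. So B = C_11 = 58786.
A rooted plane tree with 8 edges has 9 nodes, and the count is C_8. So D = C_8 = 1430.
A − B + D = 9694845 − 58786 + 1430 = 9637489.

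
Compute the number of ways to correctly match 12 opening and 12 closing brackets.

With 12 pairs the number of balanced bracket strings is the Catalan number C_12.
C_12 = 208012.

208012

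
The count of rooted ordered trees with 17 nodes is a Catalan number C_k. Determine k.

16

A rooted plane tree on 17 nodes has 16 edges, and such trees are counted by C_16.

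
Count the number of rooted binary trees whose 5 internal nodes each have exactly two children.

42

Full binary trees with n internal nodes are counted by C_n; here n = 5.
C_5 = 42.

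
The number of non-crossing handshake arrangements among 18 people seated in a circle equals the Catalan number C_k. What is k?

9

Non-crossing handshake pairings of 2n people are counted by C_n; 18 people gives n = 9.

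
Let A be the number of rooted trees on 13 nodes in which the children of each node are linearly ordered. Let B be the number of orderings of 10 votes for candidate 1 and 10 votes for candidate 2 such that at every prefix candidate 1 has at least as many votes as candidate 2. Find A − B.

191216

A rooted plane tree on 13 nodes has 12 edges, and such trees are counted by C_12. So A = C_12 = 208012.
Reading a vote for the leader as '(' and for the other as ')' turns such a sequence into a balanced string of 10 pairs, so the count is C_10. So B = C_10 = 16796.
A − B = 208012 − 16796 = 191216.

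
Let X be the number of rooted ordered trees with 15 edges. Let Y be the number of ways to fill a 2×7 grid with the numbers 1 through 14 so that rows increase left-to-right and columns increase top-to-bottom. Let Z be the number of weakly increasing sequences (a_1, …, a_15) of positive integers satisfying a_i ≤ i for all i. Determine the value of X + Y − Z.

A rooted plane tree with 15 edges has 16 nodes, and the count is C_15. So X = C_15 = 9694845.
By the hook-length formula (or a Dyck-path bijection), SYT of shape 2×7 number C_7. So Y = C_7 = 429.
Weakly increasing sequences with a_i ≤ i biject with Dyck paths of semilength 15, so there are C_15. So Z = C_15 = 9694845.
X + Y − Z = 9694845 + 429 − 9694845 = 429.

429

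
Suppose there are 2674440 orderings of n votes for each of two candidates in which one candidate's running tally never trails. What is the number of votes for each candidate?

14

Such ballot sequences with n votes each are counted by C_n. The Catalan number equal to 2674440 is C_14.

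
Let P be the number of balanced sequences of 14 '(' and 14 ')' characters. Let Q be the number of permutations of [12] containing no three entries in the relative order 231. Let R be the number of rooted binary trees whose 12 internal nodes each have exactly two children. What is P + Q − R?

A balanced arrangement of 14 bracket pairs is a Dyck word of semilength 14, so the count is C_14. So P = C_14 = 2674440.
Permutations of [n] avoiding any single length-3 pattern are counted by C_n; here n = 12. So Q = C_12 = 208012.
Full binary trees with n internal nodes are counted by C_n; here n = 12. So R = C_12 = 208012.
P + Q − R = 2674440 + 208012 − 208012 = 2674440.

2674440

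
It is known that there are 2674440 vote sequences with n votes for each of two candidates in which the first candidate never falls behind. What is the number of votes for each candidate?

Such ballot sequences with n votes each are counted by C_n, and C_14 = 2674440.

14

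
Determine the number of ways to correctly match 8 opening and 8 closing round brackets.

1430

A balanced arrangement of 8 bracket pairs is a Dyck word of semilength 8, so the count is C_8.
C_8 = 1430.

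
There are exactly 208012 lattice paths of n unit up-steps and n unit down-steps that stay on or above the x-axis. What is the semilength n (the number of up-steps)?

Dyck paths of semilength n are counted by C_n. The Catalan number equal to 208012 is C_12.

12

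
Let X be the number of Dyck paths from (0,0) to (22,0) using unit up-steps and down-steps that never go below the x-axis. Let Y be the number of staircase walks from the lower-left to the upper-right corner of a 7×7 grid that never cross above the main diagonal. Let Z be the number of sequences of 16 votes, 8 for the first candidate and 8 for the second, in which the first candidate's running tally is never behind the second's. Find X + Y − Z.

57785

Dyck paths of semilength n (length 2n) are counted by C_n; here n = 11. So X = C_11 = 58786.
Monotone paths in an n×n grid that stay weakly below the diagonal are counted by C_n; here n = 7. So Y = C_7 = 429.
Ballot sequences with n votes each where one side never trails are Dyck words, counted by C_n; here n = 8. So Z = C_8 = 1430.
X + Y − Z = 58786 + 429 − 1430 = 57785.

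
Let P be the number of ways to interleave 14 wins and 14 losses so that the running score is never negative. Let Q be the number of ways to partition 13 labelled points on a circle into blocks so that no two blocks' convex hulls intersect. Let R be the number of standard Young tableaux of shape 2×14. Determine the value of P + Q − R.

742900

Reading a vote for the leader as '(' and for the other as ')' turns such a sequence into a balanced string of 14 pairs, so the count is C_14. So P = C_14 = 2674440.
Non-crossing partitions of an n-element set are counted by C_n; here n = 13. So Q = C_13 = 742900.
Standard Young tableaux of shape 2×n are counted by C_n; here n = 14. So R = C_14 = 2674440.
P + Q − R = 2674440 + 742900 − 2674440 = 742900.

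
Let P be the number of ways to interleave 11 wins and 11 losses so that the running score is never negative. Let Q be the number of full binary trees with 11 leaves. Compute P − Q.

Reading a vote for the leader as '(' and for the other as ')' turns such a sequence into a balanced string of 11 pairs, so the count is C_11. So P = C_11 = 58786.
Full binary trees with 11 leaves have 11−1 = 10 internal nodes, so there are C_10 of them. So Q = C_10 = 16796.
P − Q = 58786 − 16796 = 41990.

41990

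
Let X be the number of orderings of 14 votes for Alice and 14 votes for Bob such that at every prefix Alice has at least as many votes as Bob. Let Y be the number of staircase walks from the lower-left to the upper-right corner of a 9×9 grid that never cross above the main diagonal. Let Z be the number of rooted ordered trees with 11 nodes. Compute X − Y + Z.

2686374

Reading a vote for the leader as '(' and for the other as ')' turns such a sequence into a balanced string of 14 pairs, so the count is C_14. So X = C_14 = 2674440.
Sub-diagonal monotone paths from (0,0) to (9,9) biject with Dyck paths of semilength 9, giving C_9. So Y = C_9 = 4862.
Rooted ordered (plane) trees on m nodes have m−1 edges and are counted by C_{m−1}; m = 11 gives C_10. So Z = C_10 = 16796.
X − Y + Z = 2674440 − 4862 + 16796 = 2686374.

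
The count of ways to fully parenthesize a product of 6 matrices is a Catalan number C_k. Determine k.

Bracketing 6 factors into binary products is counted by C_{6−1} = C_5.

5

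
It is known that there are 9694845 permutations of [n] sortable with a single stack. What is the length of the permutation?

Stack-sortable permutations of [n] are counted by C_n. Since C_15 = 9694845, the index is 15.

15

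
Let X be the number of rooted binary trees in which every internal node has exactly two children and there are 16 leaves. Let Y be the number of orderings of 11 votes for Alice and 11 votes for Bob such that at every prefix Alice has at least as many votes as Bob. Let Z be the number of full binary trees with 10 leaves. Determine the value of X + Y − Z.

Full binary trees with 16 leaves have 16−1 = 15 internal nodes, so there are C_15 of them. So X = C_15 = 9694845.
Reading a vote for the leader as '(' and for the other as ')' turns such a sequence into a balanced string of 11 pairs, so the count is C_11. So Y = C_11 = 58786.
A full binary tree with L leaves has L−1 internal nodes and is counted by C_{L−1}; L = 10 gives C_9. So Z = C_9 = 4862.
X + Y − Z = 9694845 + 58786 − 4862 = 9748769.

9748769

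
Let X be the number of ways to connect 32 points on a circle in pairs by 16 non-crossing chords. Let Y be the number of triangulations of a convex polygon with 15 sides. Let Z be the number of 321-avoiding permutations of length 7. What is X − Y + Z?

34615199

Non-crossing perfect matchings of 2n points on a circle are counted by C_n; with 32 points, n = 16. So X = C_16 = 35357670.
The number of triangulations of a 15-gon is the Catalan number C_13 (index = sides − 2). So Y = C_13 = 742900.
Permutations of [n] avoiding any single length-3 pattern are counted by C_n; here n = 7. So Z = C_7 = 429.
X − Y + Z = 35357670 − 742900 + 429 = 34615199.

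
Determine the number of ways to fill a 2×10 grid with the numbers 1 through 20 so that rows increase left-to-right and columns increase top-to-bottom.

16796

By the hook-length formula (or a Dyck-path bijection), SYT of shape 2×10 number C_10.
C_10 = C(20,10)/11 = 184756/11 = 16796.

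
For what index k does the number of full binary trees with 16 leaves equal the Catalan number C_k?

15

A full binary tree with L leaves has L−1 internal nodes and is counted by C_{L−1}; L = 16 gives C_15.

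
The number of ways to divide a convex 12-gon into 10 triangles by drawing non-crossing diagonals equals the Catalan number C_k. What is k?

Triangulations of a convex m-gon are counted by C_{m−2}; with m = 12 this is C_10.

10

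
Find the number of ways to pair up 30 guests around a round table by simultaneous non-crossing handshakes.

With 30 = 2·15 people, non-crossing handshake pairings are non-crossing perfect matchings on a circle, counted by C_15.
C_15 = C(30,15)/16 = 155117520/16 = 9694845.

9694845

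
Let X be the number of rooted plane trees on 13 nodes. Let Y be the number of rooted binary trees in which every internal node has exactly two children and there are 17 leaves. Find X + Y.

35565682

A rooted plane tree on 13 nodes has 12 edges, and such trees are counted by C_12. So X = C_12 = 208012.
A full binary tree with L leaves has L−1 internal nodes and is counted by C_{L−1}; L = 17 gives C_16. So Y = C_16 = 35357670.
X + Y = 208012 + 35357670 = 35565682.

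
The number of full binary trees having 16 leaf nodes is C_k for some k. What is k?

15

Full binary trees with 16 leaves have 16−1 = 15 internal nodes, so there are C_15 of them.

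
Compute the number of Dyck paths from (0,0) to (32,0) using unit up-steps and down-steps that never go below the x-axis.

A Dyck path with 16 up-steps and 16 down-steps has semilength 16, so there are C_16 of them.
C_16 = 35357670.

35357670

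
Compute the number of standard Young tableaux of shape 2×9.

4862

By the hook-length formula (or a Dyck-path bijection), SYT of shape 2×9 number C_9.
C_9 = C(18,9)/10 = 48620/10 = 4862.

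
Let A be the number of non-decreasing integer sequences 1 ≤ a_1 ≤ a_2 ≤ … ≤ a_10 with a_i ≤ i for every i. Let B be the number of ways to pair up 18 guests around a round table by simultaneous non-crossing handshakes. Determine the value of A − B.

11934

Such sub-staircase sequences of length n are counted by C_n; here n = 10. So A = C_10 = 16796.
With 18 = 2·9 people, non-crossing handshake pairings are non-crossing perfect matchings on a circle, counted by C_9. So B = C_9 = 4862.
A − B = 16796 − 4862 = 11934.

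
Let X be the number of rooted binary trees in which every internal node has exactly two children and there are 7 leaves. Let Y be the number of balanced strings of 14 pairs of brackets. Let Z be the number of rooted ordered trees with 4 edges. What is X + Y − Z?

A full binary tree with L leaves has L−1 internal nodes and is counted by C_{L−1}; L = 7 gives C_6. So X = C_6 = 132.
A balanced arrangement of 14 bracket pairs is a Dyck word of semilength 14, so the count is C_14. So Y = C_14 = 2674440.
A rooted plane tree with 4 edges has 5 nodes, and the count is C_4. So Z = C_4 = 14.
X + Y − Z = 132 + 2674440 − 14 = 2674558.

2674558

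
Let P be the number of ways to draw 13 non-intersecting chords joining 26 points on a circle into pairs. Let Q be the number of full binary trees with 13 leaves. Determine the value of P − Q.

Pairing 26 circle points by 13 non-crossing chords gives C_13 matchings. So P = C_13 = 742900.
A full binary tree with L leaves has L−1 internal nodes and is counted by C_{L−1}; L = 13 gives C_12. So Q = C_12 = 208012.
P − Q = 742900 − 208012 = 534888.

534888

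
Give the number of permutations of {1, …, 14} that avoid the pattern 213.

Permutations of [n] avoiding any single length-3 pattern are counted by C_n; here n = 14.
C_14 = C(28,14)/15 = 40116600/15 = 2674440.

2674440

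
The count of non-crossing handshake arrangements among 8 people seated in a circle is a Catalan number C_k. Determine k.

Non-crossing handshake pairings of 2n people are counted by C_n; 8 people gives n = 4.

4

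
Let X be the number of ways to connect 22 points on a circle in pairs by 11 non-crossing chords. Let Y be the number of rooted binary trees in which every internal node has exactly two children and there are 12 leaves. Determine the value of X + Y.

Pairing 22 circle points by 11 non-crossing chords gives C_11 matchings. So X = C_11 = 58786.
Full binary trees with 12 leaves have 12−1 = 11 internal nodes, so there are C_11 of them. So Y = C_11 = 58786.
X + Y = 58786 + 58786 = 117572.

117572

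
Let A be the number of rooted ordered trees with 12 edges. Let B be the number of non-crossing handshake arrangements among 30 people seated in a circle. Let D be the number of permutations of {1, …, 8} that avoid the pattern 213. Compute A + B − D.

A rooted plane tree with 12 edges has 13 nodes, and the count is C_12. So A = C_12 = 208012.
With 30 = 2·15 people, non-crossing handshake pairings are non-crossing perfect matchings on a circle, counted by C_15. So B = C_15 = 9694845.
For any fixed pattern of length 3, the pattern-avoiding permutations of [8] number C_8. So D = C_8 = 1430.
A + B − D = 208012 + 9694845 − 1430 = 9901427.

9901427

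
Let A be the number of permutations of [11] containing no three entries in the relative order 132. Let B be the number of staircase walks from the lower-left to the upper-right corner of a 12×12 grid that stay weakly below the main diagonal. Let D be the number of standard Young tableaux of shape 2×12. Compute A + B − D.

58786

For any fixed pattern of length 3, the pattern-avoiding permutations of [11] number C_11. So A = C_11 = 58786.
Monotone paths in an n×n grid that stay weakly below the diagonal are counted by C_n; here n = 12. So B = C_12 = 208012.
Standard Young tableaux of shape 2×n are counted by C_n; here n = 12. So D = C_12 = 208012.
A + B − D = 58786 + 208012 − 208012 = 58786.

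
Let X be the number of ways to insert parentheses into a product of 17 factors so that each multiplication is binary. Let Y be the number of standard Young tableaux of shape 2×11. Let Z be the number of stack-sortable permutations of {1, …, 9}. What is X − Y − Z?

35294022

Parenthesizations of m factors correspond to full binary trees with m leaves, counted by C_{m−1}; m = 17 gives C_16. So X = C_16 = 35357670.
By the hook-length formula (or a Dyck-path bijection), SYT of shape 2×11 number C_11. So Y = C_11 = 58786.
By Knuth's characterisation, the stack-sortable permutations of length 9 are the 231-avoiders, numbering C_9. So Z = C_9 = 4862.
X − Y − Z = 35357670 − 58786 − 4862 = 35294022.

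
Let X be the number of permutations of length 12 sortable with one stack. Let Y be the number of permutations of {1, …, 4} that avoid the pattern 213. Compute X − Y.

207998

Stack-sortable permutations are exactly the 231-avoiding ones, counted by C_n; here n = 12. So X = C_12 = 208012.
For any fixed pattern of length 3, the pattern-avoiding permutations of [4] number C_4. So Y = C_4 = 14.
X − Y = 208012 − 14 = 207998.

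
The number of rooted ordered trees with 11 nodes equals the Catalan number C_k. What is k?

10

Rooted ordered (plane) trees on m nodes have m−1 edges and are counted by C_{m−1}; m = 11 gives C_10.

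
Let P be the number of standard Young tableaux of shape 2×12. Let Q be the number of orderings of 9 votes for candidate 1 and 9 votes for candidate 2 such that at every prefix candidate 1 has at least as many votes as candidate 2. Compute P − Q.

Standard Young tableaux of shape 2×n are counted by C_n; here n = 12. So P = C_12 = 208012.
Reading a vote for the leader as '(' and for the other as ')' turns such a sequence into a balanced string of 9 pairs, so the count is C_9. So Q = C_9 = 4862.
P − Q = 208012 − 4862 = 203150.

203150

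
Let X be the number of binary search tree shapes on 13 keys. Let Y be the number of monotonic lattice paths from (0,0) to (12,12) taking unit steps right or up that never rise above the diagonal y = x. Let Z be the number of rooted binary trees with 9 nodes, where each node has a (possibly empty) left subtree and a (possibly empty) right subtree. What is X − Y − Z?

Binary trees (left/right distinguished) on n nodes are counted by C_n; here n = 13. So X = C_13 = 742900.
Sub-diagonal monotone paths from (0,0) to (12,12) biject with Dyck paths of semilength 12, giving C_12. So Y = C_12 = 208012.
Binary trees (left/right distinguished) on n nodes are counted by C_n; here n = 9. So Z = C_9 = 4862.
X − Y − Z = 742900 − 208012 − 4862 = 530026.

530026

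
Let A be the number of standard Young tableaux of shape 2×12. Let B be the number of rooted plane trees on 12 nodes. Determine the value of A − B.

149226

By the hook-length formula (or a Dyck-path bijection), SYT of shape 2×12 number C_12. So A = C_12 = 208012.
Rooted ordered (plane) trees on m nodes have m−1 edges and are counted by C_{m−1}; m = 12 gives C_11. So B = C_11 = 58786.
A − B = 208012 − 58786 = 149226.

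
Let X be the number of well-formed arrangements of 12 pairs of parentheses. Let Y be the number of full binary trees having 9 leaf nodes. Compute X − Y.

206582

A balanced arrangement of 12 bracket pairs is a Dyck word of semilength 12, so the count is C_12. So X = C_12 = 208012.
A full binary tree with L leaves has L−1 internal nodes and is counted by C_{L−1}; L = 9 gives C_8. So Y = C_8 = 1430.
X − Y = 208012 − 1430 = 206582.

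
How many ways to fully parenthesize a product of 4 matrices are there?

5

Ways to associate a product of 4 factors correspond to binary trees on 4 leaves, so the count is C_3.
C_3 = C(6,3)/4 = 20/4 = 5.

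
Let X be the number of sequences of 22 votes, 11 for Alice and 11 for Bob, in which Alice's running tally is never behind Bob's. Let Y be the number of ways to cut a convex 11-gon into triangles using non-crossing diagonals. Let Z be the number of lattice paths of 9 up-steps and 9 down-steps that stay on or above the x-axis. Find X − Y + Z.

Ballot sequences with n votes each where one side never trails are Dyck words, counted by C_n; here n = 11. So X = C_11 = 58786.
The number of triangulations of an 11-gon is the Catalan number C_9 (index = sides − 2). So Y = C_9 = 4862.
Dyck paths of semilength n (length 2n) are counted by C_n; here n = 9. So Z = C_9 = 4862.
X − Y + Z = 58786 − 4862 + 4862 = 58786.

58786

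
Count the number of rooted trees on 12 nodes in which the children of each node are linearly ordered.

A rooted plane tree on 12 nodes has 11 edges, and such trees are counted by C_11.
C_11 = 58786.

58786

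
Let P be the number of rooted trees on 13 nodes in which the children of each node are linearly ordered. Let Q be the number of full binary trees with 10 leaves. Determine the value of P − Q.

A rooted plane tree on 13 nodes has 12 edges, and such trees are counted by C_12. So P = C_12 = 208012.
A full binary tree with L leaves has L−1 internal nodes and is counted by C_{L−1}; L = 10 gives C_9. So Q = C_9 = 4862.
P − Q = 208012 − 4862 = 203150.

203150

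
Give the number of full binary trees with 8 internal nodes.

1430

The number of full binary trees on 8 internal nodes is the Catalan number C_8.
C_8 = C(16,8)/9 = 12870/9 = 1430.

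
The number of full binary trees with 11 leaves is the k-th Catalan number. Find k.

Full binary trees with 11 leaves have 11−1 = 10 internal nodes, so there are C_10 of them.

10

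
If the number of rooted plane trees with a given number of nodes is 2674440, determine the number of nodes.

15

Rooted ordered trees on m nodes are counted by C_{m−1}, and C_14 = 2674440.
So the index is 14, and the number of nodes is 14 + 1 = 15.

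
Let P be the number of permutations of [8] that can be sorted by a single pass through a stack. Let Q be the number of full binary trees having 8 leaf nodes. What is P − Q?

1001

Stack-sortable permutations are exactly the 231-avoiding ones, counted by C_n; here n = 8. So P = C_8 = 1430.
Full binary trees with 8 leaves have 8−1 = 7 internal nodes, so there are C_7 of them. So Q = C_7 = 429.
P − Q = 1430 − 429 = 1001.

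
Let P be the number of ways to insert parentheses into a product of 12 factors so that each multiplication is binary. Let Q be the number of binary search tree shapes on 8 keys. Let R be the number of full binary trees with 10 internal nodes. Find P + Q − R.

Parenthesizations of m factors correspond to full binary trees with m leaves, counted by C_{m−1}; m = 12 gives C_11. So P = C_11 = 58786.
Binary trees (left/right distinguished) on n nodes are counted by C_n; here n = 8. So Q = C_8 = 1430.
Full binary trees with n internal nodes are counted by C_n; here n = 10. So R = C_10 = 16796.
P + Q − R = 58786 + 1430 − 16796 = 43420.

43420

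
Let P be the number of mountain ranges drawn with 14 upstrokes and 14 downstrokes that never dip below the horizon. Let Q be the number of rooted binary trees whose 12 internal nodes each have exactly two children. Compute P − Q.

Paths of 14 up- and 14 down-steps that never dip below the axis are Dyck paths; their count is C_14. So P = C_14 = 2674440.
The number of full binary trees on 12 internal nodes is the Catalan number C_12. So Q = C_12 = 208012.
P − Q = 2674440 − 208012 = 2466428.

2466428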